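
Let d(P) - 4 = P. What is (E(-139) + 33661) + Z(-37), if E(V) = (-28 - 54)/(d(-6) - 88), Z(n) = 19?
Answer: 1515641/45 ≈ 33681.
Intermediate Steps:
d(P) = 4 + P
E(V) = 41/45 (E(V) = (-28 - 54)/((4 - 6) - 88) = -82/(-2 - 88) = -82/(-90) = -82*(-1/90) = 41/45)
(E(-139) + 33661) + Z(-37) = (41/45 + 33661) + 19 = 1514786/45 + 19 = 1515641/45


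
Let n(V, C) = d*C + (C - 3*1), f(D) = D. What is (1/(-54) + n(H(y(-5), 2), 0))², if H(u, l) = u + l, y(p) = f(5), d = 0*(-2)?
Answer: 26569/2916 ≈ 9.1115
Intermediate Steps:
d = 0
y(p) = 5
H(u, l) = l + u
n(V, C) = -3 + C (n(V, C) = 0*C + (C - 3*1) = 0 + (C - 3) = 0 + (-3 + C) = -3 + C)
(1/(-54) + n(H(y(-5), 2), 0))² = (1/(-54) + (-3 + 0))² = (-1/54 - 3)² = (-163/54)² = 26569/2916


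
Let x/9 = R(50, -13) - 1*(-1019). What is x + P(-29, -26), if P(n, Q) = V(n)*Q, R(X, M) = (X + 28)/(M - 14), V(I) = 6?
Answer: 8989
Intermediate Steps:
R(X, M) = (28 + X)/(-14 + M)
x = 9145 (x = 9*((28 + 50)/(-14 - 13) - 1*(-1019)) = 9*(78/(-27) + 1019) = 9*(-1/27*78 + 1019) = 9*(-26/9 + 1019) = 9*(9145/9) = 9145)
P(n, Q) = 6*Q
x + P(-29, -26) = 9145 + 6*(-26) = 9145 - 156 = 8989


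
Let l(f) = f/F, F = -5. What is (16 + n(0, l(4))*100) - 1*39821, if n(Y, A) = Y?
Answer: -39805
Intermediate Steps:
l(f) = -f/5 (l(f) = f/(-5) = f*(-⅕) = -f/5)
(16 + n(0, l(4))*100) - 1*39821 = (16 + 0*100) - 1*39821 = (16 + 0) - 39821 = 16 - 39821 = -39805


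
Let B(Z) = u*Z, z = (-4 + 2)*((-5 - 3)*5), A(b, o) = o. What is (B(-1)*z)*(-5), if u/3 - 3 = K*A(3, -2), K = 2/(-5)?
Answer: 4560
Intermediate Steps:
K = -⅖ (K = 2*(-⅕) = -⅖ ≈ -0.40000)
z = 80 (z = -(-16)*5 = -2*(-40) = 80)
u = 57/5 (u = 9 + 3*(-⅖*(-2)) = 9 + 3*(⅘) = 9 + 12/5 = 57/5 ≈ 11.400)
B(Z) = 57*Z/5
(B(-1)*z)*(-5) = (((57/5)*(-1))*80)*(-5) = -57/5*80*(-5) = -912*(-5) = 4560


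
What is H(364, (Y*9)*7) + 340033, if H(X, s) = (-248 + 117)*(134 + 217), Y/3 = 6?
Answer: 294052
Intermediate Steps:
Y = 18 (Y = 3*6 = 18)
H(X, s) = -45981 (H(X, s) = -131*351 = -45981)
H(364, (Y*9)*7) + 340033 = -45981 + 340033 = 294052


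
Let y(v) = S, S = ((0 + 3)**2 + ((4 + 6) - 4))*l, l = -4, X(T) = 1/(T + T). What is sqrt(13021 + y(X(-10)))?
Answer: sqrt(12961) ≈ 113.85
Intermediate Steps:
X(T) = 1/(2*T)
S = -60 (S = ((0 + 3)**2 + ((4 + 6) - 4))*(-4) = (3**2 + (10 - 4))*(-4) = (9 + 6)*(-4) = 15*(-4) = -60)
y(v) = -60
sqrt(13021 + y(X(-10))) = sqrt(13021 - 60) = sqrt(12961)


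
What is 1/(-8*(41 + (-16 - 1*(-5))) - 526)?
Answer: -1/766 ≈ -0.0013055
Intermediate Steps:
1/(-8*(41 + (-16 - 1*(-5))) - 526) = 1/(-8*(41 + (-16 + 5)) - 526) = 1/(-8*(41 - 11) - 526) = 1/(-8*30 - 526) = 1/(-240 - 526) = 1/(-766) = -1/766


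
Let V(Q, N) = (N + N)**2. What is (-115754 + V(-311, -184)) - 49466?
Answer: -29796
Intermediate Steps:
V(Q, N) = 4*N**2 (V(Q, N) = (2*N)**2 = 4*N**2)
(-115754 + V(-311, -184)) - 49466 = (-115754 + 4*(-184)**2) - 49466 = (-115754 + 4*33856) - 49466 = (-115754 + 135424) - 49466 = 19670 - 49466 = -29796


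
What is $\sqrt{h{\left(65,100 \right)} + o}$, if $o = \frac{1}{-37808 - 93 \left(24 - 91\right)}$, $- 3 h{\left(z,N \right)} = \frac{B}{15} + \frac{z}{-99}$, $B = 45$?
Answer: $\frac{i \sqrt{7634160134601}}{3126123} \approx 0.88384 i$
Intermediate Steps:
$h{\left(z,N \right)} = -1 + \frac{z}{297}$ ($h{\left(z,N \right)} = - \frac{\frac{45}{15} + \frac{z}{-99}}{3} = - \frac{45 \cdot \frac{1}{15} + z \left(- \frac{1}{99}\right)}{3} = - \frac{3 - \frac{z}{99}}{3} = -1 + \frac{z}{297}$)
$o = - \frac{1}{31577}$ ($o = \frac{1}{-37808 - -6231} = \frac{1}{-37808 + 6231} = \frac{1}{-31577} = - \frac{1}{31577} \approx -3.1669 \cdot 10^{-5}$)
$\sqrt{h{\left(65,100 \right)} + o} = \sqrt{\left(-1 + \frac{1}{297} \cdot 65\right) - \frac{1}{31577}} = \sqrt{\left(-1 + \frac{65}{297}\right) - \frac{1}{31577}} = \sqrt{- \frac{232}{297} - \frac{1}{31577}} = \sqrt{- \frac{7326161}{9378369}} = \frac{i \sqrt{7634160134601}}{3126123}$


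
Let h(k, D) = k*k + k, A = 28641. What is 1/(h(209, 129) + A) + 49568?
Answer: 3595216609/72531 ≈ 49568.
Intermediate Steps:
h(k, D) = k + k² (h(k, D) = k² + k = k + k²)
1/(h(209, 129) + A) + 49568 = 1/(209*(1 + 209) + 28641) + 49568 = 1/(209*210 + 28641) + 49568 = 1/(43890 + 28641) + 49568 = 1/72531 + 49568 = 3595216609/72531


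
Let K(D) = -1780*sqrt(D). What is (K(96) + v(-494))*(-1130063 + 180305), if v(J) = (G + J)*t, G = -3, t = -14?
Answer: -6608416164 + 6762276960*sqrt(6) ≈ 9.9557e+9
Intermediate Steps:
v(J) = 42 - 14*J (v(J) = (-3 + J)*(-14) = 42 - 14*J)
(K(96) + v(-494))*(-1130063 + 180305) = (-7120*sqrt(6) + (42 - 14*(-494)))*(-1130063 + 180305) = (-7120*sqrt(6) + (42 + 6916))*(-949758) = (-7120*sqrt(6) + 6958)*(-949758) = (6958 - 7120*sqrt(6))*(-949758) = -6608416164 + 6762276960*sqrt(6)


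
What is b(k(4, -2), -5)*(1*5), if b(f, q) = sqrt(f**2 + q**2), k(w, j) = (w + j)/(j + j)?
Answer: 5*sqrt(101)/2 ≈ 25.125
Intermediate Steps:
k(w, j) = (j + w)/(2*j) (k(w, j) = (j + w)/((2*j)) = (j + w)*(1/(2*j)) = (j + w)/(2*j))
b(k(4, -2), -5)*(1*5) = sqrt(((1/2)*(-2 + 4)/(-2))**2 + (-5)**2)*(1*5) = sqrt(((1/2)*(-1/2)*2)**2 + 25)*5 = sqrt((-1/2)**2 + 25)*5 = sqrt(1/4 + 25)*5 = sqrt(101/4)*5 = (sqrt(101)/2)*5 = 5*sqrt(101)/2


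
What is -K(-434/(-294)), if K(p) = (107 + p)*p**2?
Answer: -2189158/9261 ≈ -236.38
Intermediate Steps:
K(p) = p**2*(107 + p)
-K(-434/(-294)) = -(-434/(-294))**2*(107 - 434/(-294)) = -(-434*(-1/294))**2*(107 - 434*(-1/294)) = -(31/21)**2*(107 + 31/21) = -961*2278/(441*21) = -1*2189158/9261 = -2189158/9261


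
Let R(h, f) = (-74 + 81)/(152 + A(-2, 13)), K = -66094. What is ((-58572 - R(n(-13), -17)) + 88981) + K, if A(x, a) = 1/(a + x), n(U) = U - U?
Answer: -8528726/239 ≈ -35685.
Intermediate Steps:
n(U) = 0
R(h, f) = 11/239 (R(h, f) = (-74 + 81)/(152 + 1/(13 - 2)) = 7/(152 + 1/11) = 7/(1673/11) = 7*(11/1673) = 11/239)
((-58572 - R(n(-13), -17)) + 88981) + K = ((-58572 - 1*11/239) + 88981) - 66094 = ((-58572 - 11/239) + 88981) - 66094 = (-13998719/239 + 88981) - 66094 = 7267740/239 - 66094 = -8528726/239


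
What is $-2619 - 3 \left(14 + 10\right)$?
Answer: $-2691$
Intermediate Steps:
$-2619 - 3 \left(14 + 10\right) = -2619 - 72 = -2691$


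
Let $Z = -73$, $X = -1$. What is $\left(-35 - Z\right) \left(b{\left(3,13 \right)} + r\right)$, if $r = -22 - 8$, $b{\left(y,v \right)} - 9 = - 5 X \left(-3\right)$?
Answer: $-1368$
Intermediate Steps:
$b{\left(y,v \right)} = -6$ ($b{\left(y,v \right)} = 9 + \left(-5\right) \left(-1\right) \left(-3\right) = 9 + 5 \left(-3\right) = 9 - 15 = -6$)
$r = -30$
$\left(-35 - Z\right) \left(b{\left(3,13 \right)} + r\right) = \left(-35 - -73\right) \left(-6 - 30\right) = \left(-35 + 73\right) \left(-36\right) = 38 \left(-36\right) = -1368$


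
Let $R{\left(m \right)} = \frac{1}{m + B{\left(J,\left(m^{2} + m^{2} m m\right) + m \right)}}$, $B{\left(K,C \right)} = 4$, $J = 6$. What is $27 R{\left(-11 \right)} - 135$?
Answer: $- \frac{972}{7} \approx -138.86$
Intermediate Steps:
$R{\left(m \right)} = \frac{1}{4 + m}$ ($R{\left(m \right)} = \frac{1}{m + 4} = \frac{1}{4 + m}$)
$27 R{\left(-11 \right)} - 135 = \frac{27}{4 - 11} - 135 = \frac{27}{-7} - 135 = 27 \left(- \frac{1}{7}\right) - 135 = - \frac{27}{7} - 135 = - \frac{972}{7}$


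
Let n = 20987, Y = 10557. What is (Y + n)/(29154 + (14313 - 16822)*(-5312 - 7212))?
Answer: 15772/15725935 ≈ 0.0010029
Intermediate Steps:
(Y + n)/(29154 + (14313 - 16822)*(-5312 - 7212)) = (10557 + 20987)/(29154 + (14313 - 16822)*(-5312 - 7212)) = 31544/(29154 - 2509*(-12524)) = 31544/(29154 + 31422716) = 31544/31451870 = 31544*(1/31451870) = 15772/15725935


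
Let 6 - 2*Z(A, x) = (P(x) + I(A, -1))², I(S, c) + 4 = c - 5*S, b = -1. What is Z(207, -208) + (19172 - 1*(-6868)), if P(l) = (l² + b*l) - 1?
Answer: -1800337675/2 ≈ -9.0017e+8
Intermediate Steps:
P(l) = -1 + l² - l (P(l) = (l² - l) - 1 = -1 + l² - l)
I(S, c) = -4 + c - 5*S (I(S, c) = -4 + (c - 5*S) = -4 + c - 5*S)
Z(A, x) = 3 - (-6 + x² - x - 5*A)²/2 (Z(A, x) = 3 - ((-1 + x² - x) + (-4 - 1 - 5*A))²/2 = 3 - ((-1 + x² - x) + (-5 - 5*A))²/2 = 3 - (-6 + x² - x - 5*A)²/2)
Z(207, -208) + (19172 - 1*(-6868)) = (3 - (6 - 208 - 1*(-208)² + 5*207)²/2) + (19172 - 1*(-6868)) = (3 - (6 - 208 - 1*43264 + 1035)²/2) + (19172 + 6868) = (3 - (6 - 208 - 43264 + 1035)²/2) + 26040 = (3 - ½*(-42431)²) + 26040 = (3 - ½*1800389761) + 26040 = (3 - 1800389761/2) + 26040 = -1800389755/2 + 26040 = -1800337675/2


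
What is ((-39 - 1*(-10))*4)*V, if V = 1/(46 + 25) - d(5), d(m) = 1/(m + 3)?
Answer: 1827/142 ≈ 12.866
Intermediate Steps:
d(m) = 1/(3 + m)
V = -63/568 (V = 1/(46 + 25) - 1/(3 + 5) = 1/71 - 1/8 = 1/71 - 1*⅛ = 1/71 - ⅛ = -63/568 ≈ -0.11092)
((-39 - 1*(-10))*4)*V = ((-39 - 1*(-10))*4)*(-63/568) = ((-39 + 10)*4)*(-63/568) = -29*4*(-63/568) = -116*(-63/568) = 1827/142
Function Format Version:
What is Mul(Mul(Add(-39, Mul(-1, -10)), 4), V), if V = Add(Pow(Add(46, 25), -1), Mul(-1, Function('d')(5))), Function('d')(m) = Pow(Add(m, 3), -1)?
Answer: Rational(1827, 142) ≈ 12.866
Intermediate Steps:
Function('d')(m) = Pow(Add(3, m), -1)
V = Rational(-63, 568) (V = Add(Pow(Add(46, 25), -1), Mul(-1, Pow(Add(3, 5), -1))) = Add(Pow(71, -1), Mul(-1, Pow(8, -1))) = Add(Rational(1, 71), Mul(-1, Rational(1, 8))) = Add(Rational(1, 71), Rational(-1, 8)) = Rational(-63, 568) ≈ -0.11092)
Mul(Mul(Add(-39, Mul(-1, -10)), 4), V) = Mul(Mul(Add(-39, Mul(-1, -10)), 4), Rational(-63, 568)) = Mul(Mul(Add(-39, 10), 4), Rational(-63, 568)) = Mul(Mul(-29, 4), Rational(-63, 568)) = Mul(-116, Rational(-63, 568)) = Rational(1827, 142)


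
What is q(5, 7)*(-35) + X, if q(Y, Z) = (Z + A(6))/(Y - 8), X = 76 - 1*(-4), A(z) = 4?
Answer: 625/3 ≈ 208.33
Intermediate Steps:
X = 80 (X = 76 + 4 = 80)
q(Y, Z) = (4 + Z)/(-8 + Y) (q(Y, Z) = (Z + 4)/(Y - 8) = (4 + Z)/(-8 + Y))
q(5, 7)*(-35) + X = ((4 + 7)/(-8 + 5))*(-35) + 80 = (11/(-3))*(-35) + 80 = -⅓*11*(-35) + 80 = -11/3*(-35) + 80 = 385/3 + 80 = 625/3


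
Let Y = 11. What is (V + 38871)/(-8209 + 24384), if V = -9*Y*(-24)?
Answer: 41247/16175 ≈ 2.5500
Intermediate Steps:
V = 2376 (V = -9*11*(-24) = -99*(-24) = 2376)
(V + 38871)/(-8209 + 24384) = (2376 + 38871)/(-8209 + 24384) = 41247/16175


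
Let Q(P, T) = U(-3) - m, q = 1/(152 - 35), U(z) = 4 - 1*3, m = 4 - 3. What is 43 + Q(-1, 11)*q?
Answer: 43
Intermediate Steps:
m = 1
U(z) = 1 (U(z) = 4 - 3 = 1)
q = 1/117 ≈ 0.0085470
Q(P, T) = 0 (Q(P, T) = 1 - 1*1 = 1 - 1 = 0)
43 + Q(-1, 11)*q = 43 + 0*(1/117) = 43 + 0 = 43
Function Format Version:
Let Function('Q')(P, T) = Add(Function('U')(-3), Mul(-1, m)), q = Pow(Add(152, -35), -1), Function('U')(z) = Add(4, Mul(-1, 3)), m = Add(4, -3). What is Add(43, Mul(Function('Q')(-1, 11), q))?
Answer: 43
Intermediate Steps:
m = 1
Function('U')(z) = 1 (Function('U')(z) = Add(4, -3) = 1)
q = Rational(1, 117) (q = Pow(117, -1) = Rational(1, 117) ≈ 0.0085470)
Function('Q')(P, T) = 0 (Function('Q')(P, T) = Add(1, Mul(-1, 1)) = Add(1, -1) = 0)
Add(43, Mul(Function('Q')(-1, 11), q)) = Add(43, Mul(0, Rational(1, 117))) = Add(43, 0) = 43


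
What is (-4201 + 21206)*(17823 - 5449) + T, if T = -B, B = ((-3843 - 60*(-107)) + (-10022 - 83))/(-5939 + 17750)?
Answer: 2485269092098/11811 ≈ 2.1042e+8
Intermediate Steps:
B = -7528/11811 (B = ((-3843 + 6420) - 10105)/11811 = (2577 - 10105)*(1/11811) = -7528*1/11811 = -7528/11811 ≈ -0.63737)
T = 7528/11811 (T = -1*(-7528/11811) = 7528/11811 ≈ 0.63737)
(-4201 + 21206)*(17823 - 5449) + T = (-4201 + 21206)*(17823 - 5449) + 7528/11811 = 17005*12374 + 7528/11811 = 210419870 + 7528/11811 = 2485269092098/11811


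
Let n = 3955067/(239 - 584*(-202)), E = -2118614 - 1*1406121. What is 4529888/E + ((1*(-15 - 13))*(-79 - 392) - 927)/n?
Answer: 5090609410585349/13940563082245 ≈ 365.17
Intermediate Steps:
E = -3524735 (E = -2118614 - 1406121 = -3524735)
n = 3955067/118207 (n = 3955067/(239 + 117968) = 3955067/118207 ≈ 33.459)
4529888/E + ((1*(-15 - 13))*(-79 - 392) - 927)/n = 4529888/(-3524735) + ((1*(-15 - 13))*(-79 - 392) - 927)/(3955067/118207) = 4529888*(-1/3524735) + ((1*(-28))*(-471) - 927)*(118207/3955067) = -4529888/3524735 + (-28*(-471) - 927)*(118207/3955067) = -4529888/3524735 + (13188 - 927)*(118207/3955067) = -4529888/3524735 + 12261*(118207/3955067) = -4529888/3524735 + 1449336027/3955067 = 5090609410585349/13940563082245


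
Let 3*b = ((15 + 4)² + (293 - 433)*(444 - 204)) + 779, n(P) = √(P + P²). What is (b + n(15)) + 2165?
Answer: -8655 + 4*√15 ≈ -8639.5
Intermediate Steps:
b = -10820 (b = (((15 + 4)² + (293 - 433)*(444 - 204)) + 779)/3 = ((19² - 140*240) + 779)/3 = ((361 - 33600) + 779)/3 = (-33239 + 779)/3 = (⅓)*(-32460) = -10820)
(b + n(15)) + 2165 = (-10820 + √(15*(1 + 15))) + 2165 = (-10820 + √(15*16)) + 2165 = (-10820 + √240) + 2165 = (-10820 + 4*√15) + 2165 = -8655 + 4*√15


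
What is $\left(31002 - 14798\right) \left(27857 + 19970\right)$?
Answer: $774988708$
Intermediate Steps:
$\left(31002 - 14798\right) \left(27857 + 19970\right) = 16204 \cdot 47827 = 774988708$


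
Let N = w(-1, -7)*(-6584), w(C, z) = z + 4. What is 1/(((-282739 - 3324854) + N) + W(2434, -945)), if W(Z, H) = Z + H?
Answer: -1/3586352 ≈ -2.7883e-7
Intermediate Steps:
w(C, z) = 4 + z
N = 19752 (N = (4 - 7)*(-6584) = -3*(-6584) = 19752)
W(Z, H) = H + Z
1/(((-282739 - 3324854) + N) + W(2434, -945)) = 1/(((-282739 - 3324854) + 19752) + (-945 + 2434)) = 1/((-3607593 + 19752) + 1489) = 1/(-3587841 + 1489) = 1/(-3586352) = -1/3586352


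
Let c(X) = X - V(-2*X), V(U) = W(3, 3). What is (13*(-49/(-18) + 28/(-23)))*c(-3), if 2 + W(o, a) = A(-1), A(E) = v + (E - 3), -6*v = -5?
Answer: 105287/2484 ≈ 42.386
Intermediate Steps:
v = ⅚ (v = -⅙*(-5) = ⅚ ≈ 0.83333)
A(E) = -13/6 + E (A(E) = ⅚ + (E - 3) = ⅚ + (-3 + E) = -13/6 + E)
W(o, a) = -31/6 (W(o, a) = -2 + (-13/6 - 1) = -2 - 19/6 = -31/6)
V(U) = -31/6
c(X) = 31/6 + X (c(X) = X - 1*(-31/6) = X + 31/6 = 31/6 + X)
(13*(-49/(-18) + 28/(-23)))*c(-3) = (13*(-49/(-18) + 28/(-23)))*(31/6 - 3) = (13*(-49*(-1/18) + 28*(-1/23)))*(13/6) = (13*(49/18 - 28/23))*(13/6) = (13*(623/414))*(13/6) = (8099/414)*(13/6) = 105287/2484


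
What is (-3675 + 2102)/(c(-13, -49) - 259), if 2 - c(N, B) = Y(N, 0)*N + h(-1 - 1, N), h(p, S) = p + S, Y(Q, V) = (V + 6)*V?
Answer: 13/2 ≈ 6.5000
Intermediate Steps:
Y(Q, V) = V*(6 + V) (Y(Q, V) = (6 + V)*V = V*(6 + V))
h(p, S) = S + p
c(N, B) = 4 - N (c(N, B) = 2 - ((0*(6 + 0))*N + (N + (-1 - 1))) = 2 - ((0*6)*N + (N - 2)) = 2 - (0*N + (-2 + N)) = 2 - (0 + (-2 + N)) = 2 - (-2 + N) = 2 + (2 - N) = 4 - N)
(-3675 + 2102)/(c(-13, -49) - 259) = (-3675 + 2102)/((4 - 1*(-13)) - 259) = -1573/((4 + 13) - 259) = -1573/(17 - 259) = -1573/(-242) = -1573*(-1/242) = 13/2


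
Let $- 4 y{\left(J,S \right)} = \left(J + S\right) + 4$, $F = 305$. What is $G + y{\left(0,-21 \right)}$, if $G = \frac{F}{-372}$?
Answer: $\frac{319}{93} \approx 3.4301$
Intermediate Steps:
$G = - \frac{305}{372}$ ($G = \frac{305}{-372} = 305 \left(- \frac{1}{372}\right) = - \frac{305}{372} \approx -0.81989$)
$y{\left(J,S \right)} = -1 - \frac{J}{4} - \frac{S}{4}$ ($y{\left(J,S \right)} = - \frac{\left(J + S\right) + 4}{4} = - \frac{4 + J + S}{4} = -1 - \frac{J}{4} - \frac{S}{4}$)
$G + y{\left(0,-21 \right)} = - \frac{305}{372} - - \frac{17}{4} = - \frac{305}{372} + \left(-1 + 0 + \frac{21}{4}\right) = - \frac{305}{372} + \frac{17}{4} = \frac{319}{93}$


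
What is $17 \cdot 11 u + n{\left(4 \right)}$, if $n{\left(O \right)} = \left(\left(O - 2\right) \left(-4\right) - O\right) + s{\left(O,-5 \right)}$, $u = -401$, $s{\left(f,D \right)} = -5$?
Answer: $-75004$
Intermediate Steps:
$n{\left(O \right)} = 3 - 5 O$ ($n{\left(O \right)} = \left(\left(O - 2\right) \left(-4\right) - O\right) - 5 = \left(\left(-2 + O\right) \left(-4\right) - O\right) - 5 = \left(\left(8 - 4 O\right) - O\right) - 5 = \left(8 - 5 O\right) - 5 = 3 - 5 O$)
$17 \cdot 11 u + n{\left(4 \right)} = 17 \cdot 11 \left(-401\right) + \left(3 - 20\right) = 187 \left(-401\right) + \left(3 - 20\right) = -74987 - 17 = -75004$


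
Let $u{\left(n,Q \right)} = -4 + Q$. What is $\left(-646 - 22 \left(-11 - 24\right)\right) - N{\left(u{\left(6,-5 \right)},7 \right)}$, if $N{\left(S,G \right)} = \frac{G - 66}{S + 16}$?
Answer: $\frac{927}{7} \approx 132.43$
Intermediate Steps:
$N{\left(S,G \right)} = \frac{-66 + G}{16 + S}$
$\left(-646 - 22 \left(-11 - 24\right)\right) - N{\left(u{\left(6,-5 \right)},7 \right)} = \left(-646 - 22 \left(-11 - 24\right)\right) - \frac{-66 + 7}{16 - 9} = \left(-646 - -770\right) - \frac{1}{16 - 9} \left(-59\right) = \left(-646 + 770\right) - \frac{1}{7} \left(-59\right) = 124 - \frac{1}{7} \left(-59\right) = 124 - - \frac{59}{7} = 124 + \frac{59}{7} = \frac{927}{7}$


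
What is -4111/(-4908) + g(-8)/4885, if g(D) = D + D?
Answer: 20003707/23975580 ≈ 0.83434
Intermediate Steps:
g(D) = 2*D
-4111/(-4908) + g(-8)/4885 = -4111/(-4908) + (2*(-8))/4885 = -4111*(-1/4908) - 16*1/4885 = 4111/4908 - 16/4885 = 20003707/23975580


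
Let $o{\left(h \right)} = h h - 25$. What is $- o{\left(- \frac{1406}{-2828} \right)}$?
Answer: $\frac{49490691}{1999396} \approx 24.753$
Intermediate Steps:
$o{\left(h \right)} = -25 + h^{2}$ ($o{\left(h \right)} = h^{2} - 25 = -25 + h^{2}$)
$- o{\left(- \frac{1406}{-2828} \right)} = - (-25 + \left(- \frac{1406}{-2828}\right)^{2}) = - (-25 + \left(\left(-1406\right) \left(- \frac{1}{2828}\right)\right)^{2}) = - (-25 + \left(\frac{703}{1414}\right)^{2}) = - (-25 + \frac{494209}{1999396}) = \left(-1\right) \left(- \frac{49490691}{1999396}\right) = \frac{49490691}{1999396}$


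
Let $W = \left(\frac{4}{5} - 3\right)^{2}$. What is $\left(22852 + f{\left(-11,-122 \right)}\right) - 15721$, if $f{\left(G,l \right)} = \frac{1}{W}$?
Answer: $\frac{862876}{121} \approx 7131.2$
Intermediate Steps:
$W = \frac{121}{25}$ ($W = \left(4 \cdot \frac{1}{5} - 3\right)^{2} = \left(\frac{4}{5} - 3\right)^{2} = \left(- \frac{11}{5}\right)^{2} = \frac{121}{25} \approx 4.84$)
$f{\left(G,l \right)} = \frac{25}{121}$ ($f{\left(G,l \right)} = \frac{1}{\frac{121}{25}} = \frac{25}{121}$)
$\left(22852 + f{\left(-11,-122 \right)}\right) - 15721 = \left(22852 + \frac{25}{121}\right) - 15721 = \frac{2765117}{121} - 15721 = \frac{862876}{121}$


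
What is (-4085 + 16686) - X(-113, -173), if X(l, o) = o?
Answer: 12774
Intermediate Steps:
(-4085 + 16686) - X(-113, -173) = (-4085 + 16686) - 1*(-173) = 12601 + 173 = 12774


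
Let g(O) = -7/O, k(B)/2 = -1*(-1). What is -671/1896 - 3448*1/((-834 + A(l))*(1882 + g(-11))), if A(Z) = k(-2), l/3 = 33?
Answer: -29920165/85072572 ≈ -0.35170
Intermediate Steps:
k(B) = 2 (k(B) = 2*(-1*(-1)) = 2*1 = 2)
l = 99 (l = 3*33 = 99)
A(Z) = 2
-671/1896 - 3448*1/((-834 + A(l))*(1882 + g(-11))) = -671/1896 - 3448*1/((-834 + 2)*(1882 - 7/(-11))) = -671*1/1896 - 3448*(-1/(832*(1882 - 7*(-1/11)))) = -671/1896 - 3448*(-1/(832*(1882 + 7/11))) = -671/1896 - 3448/((-832*20709/11)) = -671/1896 - 3448/(-17229888/11) = -671/1896 - 3448*(-11/17229888) = -671/1896 + 4741/2153736 = -29920165/85072572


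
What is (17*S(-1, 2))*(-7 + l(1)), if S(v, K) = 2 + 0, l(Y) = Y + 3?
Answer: -102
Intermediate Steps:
l(Y) = 3 + Y
S(v, K) = 2
(17*S(-1, 2))*(-7 + l(1)) = (17*2)*(-7 + (3 + 1)) = 34*(-7 + 4) = 34*(-3) = -102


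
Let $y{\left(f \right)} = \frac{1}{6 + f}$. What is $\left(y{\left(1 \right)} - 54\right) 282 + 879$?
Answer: $- \frac{100161}{7} \approx -14309.0$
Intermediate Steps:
$\left(y{\left(1 \right)} - 54\right) 282 + 879 = \left(\frac{1}{6 + 1} - 54\right) 282 + 879 = \left(\frac{1}{7} - 54\right) 282 + 879 = \left(- \frac{377}{7}\right) 282 + 879 = - \frac{106314}{7} + 879 = - \frac{100161}{7}$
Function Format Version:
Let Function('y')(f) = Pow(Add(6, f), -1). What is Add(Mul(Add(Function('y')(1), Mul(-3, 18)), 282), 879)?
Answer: Rational(-100161, 7) ≈ -14309.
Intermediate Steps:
Add(Mul(Add(Function('y')(1), Mul(-3, 18)), 282), 879) = Add(Mul(Add(Pow(Add(6, 1), -1), Mul(-3, 18)), 282), 879) = Add(Mul(Add(Pow(7, -1), -54), 282), 879) = Add(Mul(Add(Rational(1, 7), -54), 282), 879) = Add(Mul(Rational(-377, 7), 282), 879) = Add(Rational(-106314, 7), 879) = Rational(-100161, 7)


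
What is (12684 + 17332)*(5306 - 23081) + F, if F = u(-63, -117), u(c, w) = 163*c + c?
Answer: -533544732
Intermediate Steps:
u(c, w) = 164*c
F = -10332 (F = 164*(-63) = -10332)
(12684 + 17332)*(5306 - 23081) + F = (12684 + 17332)*(5306 - 23081) - 10332 = 30016*(-17775) - 10332 = -533534400 - 10332 = -533544732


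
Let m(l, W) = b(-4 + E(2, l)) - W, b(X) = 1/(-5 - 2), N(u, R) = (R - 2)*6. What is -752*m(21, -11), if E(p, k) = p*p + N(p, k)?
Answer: -57152/7 ≈ -8164.6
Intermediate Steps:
N(u, R) = -12 + 6*R (N(u, R) = (-2 + R)*6 = -12 + 6*R)
E(p, k) = -12 + p**2 + 6*k (E(p, k) = p*p + (-12 + 6*k) = p**2 + (-12 + 6*k) = -12 + p**2 + 6*k)
b(X) = -1/7 (b(X) = 1/(-7) = -1/7)
m(l, W) = -1/7 - W
-752*m(21, -11) = -752*(-1/7 - 1*(-11)) = -752*(-1/7 + 11) = -752*76/7 = -57152/7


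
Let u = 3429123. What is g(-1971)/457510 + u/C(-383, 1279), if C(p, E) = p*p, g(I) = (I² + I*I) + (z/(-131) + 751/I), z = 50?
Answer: 699359312916684769/17328304021182390 ≈ 40.359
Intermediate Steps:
g(I) = -50/131 + 2*I² + 751/I (g(I) = (I² + I*I) + (50/(-131) + 751/I) = (I² + I²) + (50*(-1/131) + 751/I) = 2*I² + (-50/131 + 751/I) = -50/131 + 2*I² + 751/I)
C(p, E) = p²
g(-1971)/457510 + u/C(-383, 1279) = (-50/131 + 2*(-1971)² + 751/(-1971))/457510 + 3429123/((-383)²) = (-50/131 + 2*3884841 + 751*(-1/1971))*(1/457510) + 3429123/146689 = (-50/131 + 7769682 - 751/1971)*(1/457510) + 3429123*(1/146689) = (2006139465151/258201)*(1/457510) + 3429123/146689 = 2006139465151/118129539510 + 3429123/146689 = 699359312916684769/17328304021182390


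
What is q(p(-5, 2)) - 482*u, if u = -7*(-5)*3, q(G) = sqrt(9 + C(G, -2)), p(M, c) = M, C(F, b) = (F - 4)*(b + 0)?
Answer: -50610 + 3*sqrt(3) ≈ -50605.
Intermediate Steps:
C(F, b) = b*(-4 + F) (C(F, b) = (-4 + F)*b = b*(-4 + F))
q(G) = sqrt(17 - 2*G) (q(G) = sqrt(9 - 2*(-4 + G)) = sqrt(9 + (8 - 2*G)) = sqrt(17 - 2*G))
u = 105 (u = 35*3 = 105)
q(p(-5, 2)) - 482*u = sqrt(17 - 2*(-5)) - 482*105 = sqrt(17 + 10) - 50610 = sqrt(27) - 50610 = 3*sqrt(3) - 50610 = -50610 + 3*sqrt(3)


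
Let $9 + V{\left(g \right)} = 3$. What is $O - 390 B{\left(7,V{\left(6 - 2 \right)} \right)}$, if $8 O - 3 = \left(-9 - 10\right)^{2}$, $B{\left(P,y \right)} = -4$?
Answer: $\frac{3211}{2} \approx 1605.5$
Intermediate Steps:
$V{\left(g \right)} = -6$ ($V{\left(g \right)} = -9 + 3 = -6$)
$O = \frac{91}{2}$ ($O = \frac{3}{8} + \frac{\left(-9 - 10\right)^{2}}{8} = \frac{3}{8} + \frac{\left(-19\right)^{2}}{8} = \frac{3}{8} + \frac{1}{8} \cdot 361 = \frac{3}{8} + \frac{361}{8} = \frac{91}{2} \approx 45.5$)
$O - 390 B{\left(7,V{\left(6 - 2 \right)} \right)} = \frac{91}{2} - -1560 = \frac{91}{2} + 1560 = \frac{3211}{2}$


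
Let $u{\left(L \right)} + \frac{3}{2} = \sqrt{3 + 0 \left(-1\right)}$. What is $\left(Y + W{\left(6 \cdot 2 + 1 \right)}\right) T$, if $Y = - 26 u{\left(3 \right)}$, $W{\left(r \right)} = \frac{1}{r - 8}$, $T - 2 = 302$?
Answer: $\frac{59584}{5} - 7904 \sqrt{3} \approx -1773.3$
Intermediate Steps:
$T = 304$ ($T = 2 + 302 = 304$)
$u{\left(L \right)} = - \frac{3}{2} + \sqrt{3}$ ($u{\left(L \right)} = - \frac{3}{2} + \sqrt{3 + 0 \left(-1\right)} = - \frac{3}{2} + \sqrt{3 + 0} = - \frac{3}{2} + \sqrt{3}$)
$W{\left(r \right)} = \frac{1}{-8 + r}$
$Y = 39 - 26 \sqrt{3}$ ($Y = - 26 \left(- \frac{3}{2} + \sqrt{3}\right) = 39 - 26 \sqrt{3} \approx -6.0333$)
$\left(Y + W{\left(6 \cdot 2 + 1 \right)}\right) T = \left(\left(39 - 26 \sqrt{3}\right) + \frac{1}{-8 + \left(6 \cdot 2 + 1\right)}\right) 304 = \left(\left(39 - 26 \sqrt{3}\right) + \frac{1}{-8 + \left(12 + 1\right)}\right) 304 = \left(\left(39 - 26 \sqrt{3}\right) + \frac{1}{-8 + 13}\right) 304 = \left(\left(39 - 26 \sqrt{3}\right) + \frac{1}{5}\right) 304 = \left(\frac{196}{5} - 26 \sqrt{3}\right) 304 = \frac{59584}{5} - 7904 \sqrt{3}$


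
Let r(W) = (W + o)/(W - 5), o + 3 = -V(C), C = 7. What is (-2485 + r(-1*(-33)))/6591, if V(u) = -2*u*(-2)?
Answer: -34789/92274 ≈ -0.37702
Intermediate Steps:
V(u) = 4*u
o = -31 (o = -3 - 4*7 = -3 - 1*28 = -3 - 28 = -31)
r(W) = (-31 + W)/(-5 + W) (r(W) = (W - 31)/(W - 5) = (-31 + W)/(-5 + W))
(-2485 + r(-1*(-33)))/6591 = (-2485 + (-31 - 1*(-33))/(-5 - 1*(-33)))/6591 = (-2485 + (-31 + 33)/(-5 + 33))*(1/6591) = (-2485 + 2/28)*(1/6591) = (-2485 + (1/28)*2)*(1/6591) = (-2485 + 1/14)*(1/6591) = -34789/14*1/6591 = -34789/92274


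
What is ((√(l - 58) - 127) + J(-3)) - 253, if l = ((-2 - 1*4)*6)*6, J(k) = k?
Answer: -383 + I*√274 ≈ -383.0 + 16.553*I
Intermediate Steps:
l = -216 (l = ((-2 - 4)*6)*6 = -6*6*6 = -36*6 = -216)
((√(l - 58) - 127) + J(-3)) - 253 = ((√(-216 - 58) - 127) - 3) - 253 = ((√(-274) - 127) - 3) - 253 = ((I*√274 - 127) - 3) - 253 = ((-127 + I*√274) - 3) - 253 = (-130 + I*√274) - 253 = -383 + I*√274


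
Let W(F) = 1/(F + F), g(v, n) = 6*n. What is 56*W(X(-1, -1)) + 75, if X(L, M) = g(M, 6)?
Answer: 682/9 ≈ 75.778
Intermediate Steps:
X(L, M) = 36 (X(L, M) = 6*6 = 36)
W(F) = 1/(2*F)
56*W(X(-1, -1)) + 75 = 56*((½)/36) + 75 = 56*((½)*(1/36)) + 75 = 56*(1/72) + 75 = 7/9 + 75 = 682/9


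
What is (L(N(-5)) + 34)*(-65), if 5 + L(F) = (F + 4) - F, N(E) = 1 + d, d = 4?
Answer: -2145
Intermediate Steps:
N(E) = 5 (N(E) = 1 + 4 = 5)
L(F) = -1 (L(F) = -5 + ((F + 4) - F) = -5 + ((4 + F) - F) = -5 + 4 = -1)
(L(N(-5)) + 34)*(-65) = (-1 + 34)*(-65) = 33*(-65) = -2145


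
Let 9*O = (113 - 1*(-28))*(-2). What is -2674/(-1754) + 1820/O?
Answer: -2331371/41219 ≈ -56.561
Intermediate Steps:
O = -94/3 (O = ((113 - 1*(-28))*(-2))/9 = ((113 + 28)*(-2))/9 = (141*(-2))/9 = (⅑)*(-282) = -94/3 ≈ -31.333)
-2674/(-1754) + 1820/O = -2674/(-1754) + 1820/(-94/3) = -2674*(-1/1754) + 1820*(-3/94) = 1337/877 - 2730/47 = -2331371/41219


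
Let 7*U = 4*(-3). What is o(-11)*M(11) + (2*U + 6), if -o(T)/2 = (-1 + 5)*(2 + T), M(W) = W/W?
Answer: 522/7 ≈ 74.571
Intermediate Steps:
U = -12/7 (U = (4*(-3))/7 = (⅐)*(-12) = -12/7 ≈ -1.7143)
M(W) = 1
o(T) = -16 - 8*T (o(T) = -2*(-1 + 5)*(2 + T) = -8*(2 + T) = -2*(8 + 4*T) = -16 - 8*T)
o(-11)*M(11) + (2*U + 6) = (-16 - 8*(-11))*1 + (2*(-12/7) + 6) = (-16 + 88)*1 + (-24/7 + 6) = 72*1 + 18/7 = 72 + 18/7 = 522/7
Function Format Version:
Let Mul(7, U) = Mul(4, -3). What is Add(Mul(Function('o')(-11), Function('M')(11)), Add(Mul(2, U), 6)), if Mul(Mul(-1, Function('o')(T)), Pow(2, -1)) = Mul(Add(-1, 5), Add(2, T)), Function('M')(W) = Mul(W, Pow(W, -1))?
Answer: Rational(522, 7) ≈ 74.571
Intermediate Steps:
U = Rational(-12, 7) (U = Mul(Rational(1, 7), Mul(4, -3)) = Mul(Rational(1, 7), -12) = Rational(-12, 7) ≈ -1.7143)
Function('M')(W) = 1
Function('o')(T) = Add(-16, Mul(-8, T)) (Function('o')(T) = Mul(-2, Mul(Add(-1, 5), Add(2, T))) = Mul(-2, Mul(4, Add(2, T))) = Mul(-2, Add(8, Mul(4, T))) = Add(-16, Mul(-8, T)))
Add(Mul(Function('o')(-11), Function('M')(11)), Add(Mul(2, U), 6)) = Add(Mul(Add(-16, Mul(-8, -11)), 1), Add(Mul(2, Rational(-12, 7)), 6)) = Add(Mul(Add(-16, 88), 1), Add(Rational(-24, 7), 6)) = Add(Mul(72, 1), Rational(18, 7)) = Add(72, Rational(18, 7)) = Rational(522, 7)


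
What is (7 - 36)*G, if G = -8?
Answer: 232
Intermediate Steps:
(7 - 36)*G = (7 - 36)*(-8) = -29*(-8) = 232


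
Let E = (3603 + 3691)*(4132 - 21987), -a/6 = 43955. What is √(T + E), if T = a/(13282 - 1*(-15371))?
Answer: 2*I*√2970047144063695/9551 ≈ 11412.0*I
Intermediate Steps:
a = -263730 (a = -6*43955 = -263730)
E = -130234370 (E = 7294*(-17855) = -130234370)
T = -87910/9551 (T = -263730/(13282 - 1*(-15371)) = -263730/(13282 + 15371) = -263730/28653 = -263730*1/28653 = -87910/9551 ≈ -9.2043)
√(T + E) = √(-87910/9551 - 130234370) = √(-1243868555780/9551) = 2*I*√2970047144063695/9551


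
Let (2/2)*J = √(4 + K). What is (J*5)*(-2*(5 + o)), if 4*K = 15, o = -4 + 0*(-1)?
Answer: -5*√31 ≈ -27.839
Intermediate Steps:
o = -4 (o = -4 + 0 = -4)
K = 15/4 (K = (¼)*15 = 15/4 ≈ 3.7500)
J = √31/2 (J = √(4 + 15/4) = √(31/4) = √31/2 ≈ 2.7839)
(J*5)*(-2*(5 + o)) = ((√31/2)*5)*(-2*(5 - 4)) = (5*√31/2)*(-2*1) = (5*√31/2)*(-2) = -5*√31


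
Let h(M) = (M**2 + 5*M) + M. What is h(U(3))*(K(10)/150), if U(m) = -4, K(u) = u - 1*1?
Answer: -12/25 ≈ -0.48000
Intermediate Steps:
K(u) = -1 + u (K(u) = u - 1 = -1 + u)
h(M) = M**2 + 6*M
h(U(3))*(K(10)/150) = (-4*(6 - 4))*((-1 + 10)/150) = (-4*2)*(9*(1/150)) = -8*3/50 = -12/25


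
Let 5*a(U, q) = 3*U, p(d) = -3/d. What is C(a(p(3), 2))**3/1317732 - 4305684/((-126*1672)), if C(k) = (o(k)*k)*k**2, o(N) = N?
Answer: 2404843474132362827/117666132568359375 ≈ 20.438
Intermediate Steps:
a(U, q) = 3*U/5 (a(U, q) = (3*U)/5 = 3*U/5)
C(k) = k**4 (C(k) = (k*k)*k**2 = k**2*k**2 = k**4)
C(a(p(3), 2))**3/1317732 - 4305684/((-126*1672)) = ((3*(-3/3)/5)**4)**3/1317732 - 4305684/((-126*1672)) = ((3*(-3*1/3)/5)**4)**3*(1/1317732) - 4305684/(-210672) = (((3/5)*(-1))**4)**3*(1/1317732) - 4305684*(-1/210672) = ((-3/5)**4)**3*(1/1317732) + 358807/17556 = (81/625)**3*(1/1317732) + 358807/17556 = (531441/244140625)*(1/1317732) + 358807/17556 = 177147/107237304687500 + 358807/17556 = 2404843474132362827/117666132568359375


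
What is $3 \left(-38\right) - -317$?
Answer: $203$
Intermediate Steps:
$3 \left(-38\right) - -317 = -114 + 317 = 203$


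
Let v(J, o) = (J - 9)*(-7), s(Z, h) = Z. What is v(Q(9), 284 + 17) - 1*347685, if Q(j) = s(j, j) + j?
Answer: -347748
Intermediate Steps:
Q(j) = 2*j (Q(j) = j + j = 2*j)
v(J, o) = 63 - 7*J (v(J, o) = (-9 + J)*(-7) = 63 - 7*J)
v(Q(9), 284 + 17) - 1*347685 = (63 - 14*9) - 1*347685 = (63 - 7*18) - 347685 = (63 - 126) - 347685 = -63 - 347685 = -347748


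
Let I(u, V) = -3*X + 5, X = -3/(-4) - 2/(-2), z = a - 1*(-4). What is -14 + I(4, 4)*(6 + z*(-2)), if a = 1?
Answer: -13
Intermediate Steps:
z = 5 (z = 1 - 1*(-4) = 1 + 4 = 5)
X = 7/4 (X = -3*(-¼) - 2*(-½) = ¾ + 1 = 7/4 ≈ 1.7500)
I(u, V) = -¼ (I(u, V) = -3*7/4 + 5 = -21/4 + 5 = -¼)
-14 + I(4, 4)*(6 + z*(-2)) = -14 - (6 + 5*(-2))/4 = -14 - (6 - 10)/4 = -14 - ¼*(-4) = -14 + 1 = -13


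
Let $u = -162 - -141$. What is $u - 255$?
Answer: $-276$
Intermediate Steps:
$u = -21$ ($u = -162 + 141 = -21$)
$u - 255 = -21 - 255 = -276$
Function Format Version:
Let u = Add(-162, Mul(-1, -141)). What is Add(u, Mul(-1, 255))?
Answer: -276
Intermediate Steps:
u = -21 (u = Add(-162, 141) = -21)
Add(u, Mul(-1, 255)) = Add(-21, Mul(-1, 255)) = Add(-21, -255) = -276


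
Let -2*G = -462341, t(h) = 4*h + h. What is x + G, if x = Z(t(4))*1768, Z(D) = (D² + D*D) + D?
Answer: 3361861/2 ≈ 1.6809e+6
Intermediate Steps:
t(h) = 5*h
Z(D) = D + 2*D² (Z(D) = (D² + D²) + D = 2*D² + D = D + 2*D²)
G = 462341/2 (G = -½*(-462341) = 462341/2 ≈ 2.3117e+5)
x = 1449760 (x = ((5*4)*(1 + 2*(5*4)))*1768 = (20*(1 + 2*20))*1768 = (20*(1 + 40))*1768 = (20*41)*1768 = 820*1768 = 1449760)
x + G = 1449760 + 462341/2 = 3361861/2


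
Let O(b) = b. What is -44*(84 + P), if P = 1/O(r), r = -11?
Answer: -3692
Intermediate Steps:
P = -1/11 (P = 1/(-11) = -1/11 ≈ -0.090909)
-44*(84 + P) = -44*(84 - 1/11) = -44*923/11 = -3692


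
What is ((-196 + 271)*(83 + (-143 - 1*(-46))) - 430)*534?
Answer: -790320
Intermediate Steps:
((-196 + 271)*(83 + (-143 - 1*(-46))) - 430)*534 = (75*(83 + (-143 + 46)) - 430)*534 = (75*(83 - 97) - 430)*534 = (75*(-14) - 430)*534 = (-1050 - 430)*534 = -1480*534 = -790320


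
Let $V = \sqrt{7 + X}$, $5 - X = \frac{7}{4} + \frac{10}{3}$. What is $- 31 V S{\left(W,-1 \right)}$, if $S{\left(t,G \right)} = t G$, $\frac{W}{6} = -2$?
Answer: $- 62 \sqrt{249} \approx -978.34$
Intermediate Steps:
$W = -12$ ($W = 6 \left(-2\right) = -12$)
$X = - \frac{1}{12}$ ($X = 5 - \left(\frac{7}{4} + \frac{10}{3}\right) = 5 - \frac{61}{12} = - \frac{1}{12} \approx -0.083333$)
$S{\left(t,G \right)} = G t$
$V = \frac{\sqrt{249}}{6}$ ($V = \sqrt{7 - \frac{1}{12}} = \sqrt{\frac{83}{12}} = \frac{\sqrt{249}}{6} \approx 2.63$)
$- 31 V S{\left(W,-1 \right)} = - 31 \frac{\sqrt{249}}{6} \left(\left(-1\right) \left(-12\right)\right) = - \frac{31 \sqrt{249}}{6} \cdot 12 = - 62 \sqrt{249}$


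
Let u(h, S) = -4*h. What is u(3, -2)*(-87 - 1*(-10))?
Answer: 924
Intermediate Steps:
u(3, -2)*(-87 - 1*(-10)) = (-4*3)*(-87 - 1*(-10)) = -12*(-87 + 10) = -12*(-77) = 924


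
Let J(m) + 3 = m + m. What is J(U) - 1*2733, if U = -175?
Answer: -3086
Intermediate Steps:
J(m) = -3 + 2*m (J(m) = -3 + (m + m) = -3 + 2*m)
J(U) - 1*2733 = (-3 + 2*(-175)) - 1*2733 = (-3 - 350) - 2733 = -353 - 2733 = -3086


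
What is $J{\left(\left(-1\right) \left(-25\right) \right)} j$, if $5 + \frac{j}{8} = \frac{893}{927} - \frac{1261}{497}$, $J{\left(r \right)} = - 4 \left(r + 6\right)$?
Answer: $\frac{3004491232}{460719} \approx 6521.3$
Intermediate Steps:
$J{\left(r \right)} = -24 - 4 r$ ($J{\left(r \right)} = - 4 \left(6 + r\right) = -24 - 4 r$)
$j = - \frac{24229768}{460719}$ ($j = -40 + 8 \left(\frac{893}{927} - \frac{1261}{497}\right) = -40 + 8 \left(- \frac{725126}{460719}\right) = -40 - \frac{5801008}{460719} = - \frac{24229768}{460719} \approx -52.591$)
$J{\left(\left(-1\right) \left(-25\right) \right)} j = \left(-24 - 4 \left(\left(-1\right) \left(-25\right)\right)\right) \left(- \frac{24229768}{460719}\right) = \left(-24 - 100\right) \left(- \frac{24229768}{460719}\right) = \left(-124\right) \left(- \frac{24229768}{460719}\right) = \frac{3004491232}{460719}$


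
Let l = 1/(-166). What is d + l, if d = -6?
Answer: -997/166 ≈ -6.0060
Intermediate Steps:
l = -1/166 ≈ -0.0060241
d + l = -6 - 1/166 = -997/166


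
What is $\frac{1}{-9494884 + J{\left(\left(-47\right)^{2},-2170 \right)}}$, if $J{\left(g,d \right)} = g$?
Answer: $- \frac{1}{9492675} \approx -1.0534 \cdot 10^{-7}$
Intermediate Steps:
$\frac{1}{-9494884 + J{\left(\left(-47\right)^{2},-2170 \right)}} = \frac{1}{-9494884 + \left(-47\right)^{2}} = \frac{1}{-9494884 + 2209} = \frac{1}{-9492675} = - \frac{1}{9492675}$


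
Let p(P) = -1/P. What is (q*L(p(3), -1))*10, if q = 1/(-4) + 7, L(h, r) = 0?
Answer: 0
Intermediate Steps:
q = 27/4 (q = -1/4 + 7 = 27/4 ≈ 6.7500)
(q*L(p(3), -1))*10 = ((27/4)*0)*10 = 0*10 = 0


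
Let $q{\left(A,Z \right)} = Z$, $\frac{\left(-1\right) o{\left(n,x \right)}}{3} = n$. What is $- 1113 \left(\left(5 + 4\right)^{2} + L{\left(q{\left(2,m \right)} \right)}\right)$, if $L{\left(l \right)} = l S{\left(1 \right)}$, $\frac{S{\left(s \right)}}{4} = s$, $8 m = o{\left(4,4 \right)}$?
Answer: $-83475$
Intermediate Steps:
$o{\left(n,x \right)} = - 3 n$
$m = - \frac{3}{2}$ ($m = \frac{\left(-3\right) 4}{8} = \frac{1}{8} \left(-12\right) = - \frac{3}{2} \approx -1.5$)
$S{\left(s \right)} = 4 s$
$L{\left(l \right)} = 4 l$ ($L{\left(l \right)} = l 4 \cdot 1 = l 4 = 4 l$)
$- 1113 \left(\left(5 + 4\right)^{2} + L{\left(q{\left(2,m \right)} \right)}\right) = - 1113 \left(\left(5 + 4\right)^{2} + 4 \left(- \frac{3}{2}\right)\right) = - 1113 \left(9^{2} - 6\right) = - 1113 \left(81 - 6\right) = \left(-1113\right) 75 = -83475$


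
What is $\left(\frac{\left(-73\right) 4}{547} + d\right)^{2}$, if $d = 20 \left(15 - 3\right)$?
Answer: $\frac{17157856144}{299209} \approx 57344.0$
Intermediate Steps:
$d = 240$ ($d = 20 \cdot 12 = 240$)
$\left(\frac{\left(-73\right) 4}{547} + d\right)^{2} = \left(\frac{\left(-73\right) 4}{547} + 240\right)^{2} = \left(\left(-292\right) \frac{1}{547} + 240\right)^{2} = \left(- \frac{292}{547} + 240\right)^{2} = \left(\frac{130988}{547}\right)^{2} = \frac{17157856144}{299209}$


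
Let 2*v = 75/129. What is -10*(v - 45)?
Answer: 19225/43 ≈ 447.09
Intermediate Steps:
v = 25/86 (v = (75/129)/2 = (75*(1/129))/2 = (½)*(25/43) = 25/86 ≈ 0.29070)
-10*(v - 45) = -10*(25/86 - 45) = -10*(-3845/86) = 19225/43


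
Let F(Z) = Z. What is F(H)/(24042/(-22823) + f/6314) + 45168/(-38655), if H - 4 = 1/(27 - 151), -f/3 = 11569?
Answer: -446892136060651/251356203558210 ≈ -1.7779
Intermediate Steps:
f = -34707 (f = -3*11569 = -34707)
H = 495/124 (H = 4 + 1/(27 - 151) = 4 + 1/(-124) = 4 - 1/124 = 495/124 ≈ 3.9919)
F(H)/(24042/(-22823) + f/6314) + 45168/(-38655) = 495/(124*(24042/(-22823) - 34707/6314)) + 45168/(-38655) = 495/(124*(24042*(-1/22823) - 34707*1/6314)) + 45168*(-1/38655) = 495/(124*(-24042/22823 - 34707/6314)) - 15056/12885 = 495/(124*(-943919049/144104422)) - 15056/12885 = (495/124)*(-144104422/943919049) - 15056/12885 = -11888614815/19507660346 - 15056/12885 = -446892136060651/251356203558210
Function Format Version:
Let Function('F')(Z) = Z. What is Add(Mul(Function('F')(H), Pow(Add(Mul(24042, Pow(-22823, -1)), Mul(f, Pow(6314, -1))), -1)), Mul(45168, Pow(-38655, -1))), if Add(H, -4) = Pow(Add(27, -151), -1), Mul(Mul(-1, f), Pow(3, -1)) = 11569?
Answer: Rational(-446892136060651, 251356203558210) ≈ -1.7779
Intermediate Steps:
f = -34707 (f = Mul(-3, 11569) = -34707)
H = Rational(495, 124) (H = Add(4, Pow(Add(27, -151), -1)) = Add(4, Pow(-124, -1)) = Add(4, Rational(-1, 124)) = Rational(495, 124) ≈ 3.9919)
Add(Mul(Function('F')(H), Pow(Add(Mul(24042, Pow(-22823, -1)), Mul(f, Pow(6314, -1))), -1)), Mul(45168, Pow(-38655, -1))) = Add(Mul(Rational(495, 124), Pow(Add(Mul(24042, Pow(-22823, -1)), Mul(-34707, Pow(6314, -1))), -1)), Mul(45168, Pow(-38655, -1))) = Add(Mul(Rational(495, 124), Pow(Add(Mul(24042, Rational(-1, 22823)), Mul(-34707, Rational(1, 6314))), -1)), Mul(45168, Rational(-1, 38655))) = Add(Mul(Rational(495, 124), Pow(Add(Rational(-24042, 22823), Rational(-34707, 6314)), -1)), Rational(-15056, 12885)) = Add(Mul(Rational(495, 124), Pow(Rational(-943919049, 144104422), -1)), Rational(-15056, 12885)) = Add(Mul(Rational(495, 124), Rational(-144104422, 943919049)), Rational(-15056, 12885)) = Add(Rational(-11888614815, 19507660346), Rational(-15056, 12885)) = Rational(-446892136060651, 251356203558210)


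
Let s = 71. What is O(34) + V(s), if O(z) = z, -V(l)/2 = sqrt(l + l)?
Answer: 34 - 2*sqrt(142) ≈ 10.167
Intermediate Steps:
V(l) = -2*sqrt(2)*sqrt(l) (V(l) = -2*sqrt(l + l) = -2*sqrt(2)*sqrt(l))
O(34) + V(s) = 34 - 2*sqrt(2)*sqrt(71) = 34 - 2*sqrt(142)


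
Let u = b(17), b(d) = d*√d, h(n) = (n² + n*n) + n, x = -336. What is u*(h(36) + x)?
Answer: 38964*√17 ≈ 1.6065e+5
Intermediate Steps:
h(n) = n + 2*n² (h(n) = (n² + n²) + n = 2*n² + n = n + 2*n²)
b(d) = d^(3/2)
u = 17*√17 (u = 17^(3/2) = 17*√17 ≈ 70.093)
u*(h(36) + x) = (17*√17)*(36*(1 + 2*36) - 336) = (17*√17)*(36*(1 + 72) - 336) = (17*√17)*(36*73 - 336) = (17*√17)*(2628 - 336) = (17*√17)*2292 = 38964*√17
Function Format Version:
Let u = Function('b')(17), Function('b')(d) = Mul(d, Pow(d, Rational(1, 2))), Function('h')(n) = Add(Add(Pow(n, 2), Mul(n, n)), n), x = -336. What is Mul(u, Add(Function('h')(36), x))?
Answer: Mul(38964, Pow(17, Rational(1, 2))) ≈ 1.6065e+5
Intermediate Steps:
Function('h')(n) = Add(n, Mul(2, Pow(n, 2))) (Function('h')(n) = Add(Add(Pow(n, 2), Pow(n, 2)), n) = Add(Mul(2, Pow(n, 2)), n) = Add(n, Mul(2, Pow(n, 2))))
Function('b')(d) = Pow(d, Rational(3, 2))
u = Mul(17, Pow(17, Rational(1, 2))) (u = Pow(17, Rational(3, 2)) = Mul(17, Pow(17, Rational(1, 2))) ≈ 70.093)
Mul(u, Add(Function('h')(36), x)) = Mul(Mul(17, Pow(17, Rational(1, 2))), Add(Mul(36, Add(1, Mul(2, 36))), -336)) = Mul(Mul(17, Pow(17, Rational(1, 2))), Add(Mul(36, Add(1, 72)), -336)) = Mul(Mul(17, Pow(17, Rational(1, 2))), Add(Mul(36, 73), -336)) = Mul(Mul(17, Pow(17, Rational(1, 2))), Add(2628, -336)) = Mul(Mul(17, Pow(17, Rational(1, 2))), 2292) = Mul(38964, Pow(17, Rational(1, 2)))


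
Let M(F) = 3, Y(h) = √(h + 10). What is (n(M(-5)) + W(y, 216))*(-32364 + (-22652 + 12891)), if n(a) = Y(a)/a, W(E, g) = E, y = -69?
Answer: 2906625 - 42125*√13/3 ≈ 2.8560e+6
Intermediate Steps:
Y(h) = √(10 + h)
n(a) = √(10 + a)/a
(n(M(-5)) + W(y, 216))*(-32364 + (-22652 + 12891)) = (√(10 + 3)/3 - 69)*(-32364 + (-22652 + 12891)) = (√13/3 - 69)*(-32364 - 9761) = (-69 + √13/3)*(-42125) = 2906625 - 42125*√13/3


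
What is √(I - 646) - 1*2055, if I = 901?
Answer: -2055 + √255 ≈ -2039.0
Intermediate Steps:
√(I - 646) - 1*2055 = √(901 - 646) - 1*2055 = √255 - 2055 = -2055 + √255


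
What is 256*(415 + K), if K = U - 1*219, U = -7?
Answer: 48384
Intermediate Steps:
K = -226 (K = -7 - 1*219 = -7 - 219 = -226)
256*(415 + K) = 256*(415 - 226) = 256*189 = 48384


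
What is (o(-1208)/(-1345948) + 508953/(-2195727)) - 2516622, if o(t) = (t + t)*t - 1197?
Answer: -2479155522992794331/985111454732 ≈ -2.5166e+6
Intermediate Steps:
o(t) = -1197 + 2*t² (o(t) = (2*t)*t - 1197 = 2*t² - 1197 = -1197 + 2*t²)
(o(-1208)/(-1345948) + 508953/(-2195727)) - 2516622 = ((-1197 + 2*(-1208)²)/(-1345948) + 508953/(-2195727)) - 2516622 = ((-1197 + 2*1459264)*(-1/1345948) + 508953*(-1/2195727)) - 2516622 = ((-1197 + 2918528)*(-1/1345948) - 169651/731909) - 2516622 = (2917331*(-1/1345948) - 169651/731909) - 2516622 = (-2917331/1345948 - 169651/731909) - 2516622 = -2363562239027/985111454732 - 2516622 = -2479155522992794331/985111454732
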